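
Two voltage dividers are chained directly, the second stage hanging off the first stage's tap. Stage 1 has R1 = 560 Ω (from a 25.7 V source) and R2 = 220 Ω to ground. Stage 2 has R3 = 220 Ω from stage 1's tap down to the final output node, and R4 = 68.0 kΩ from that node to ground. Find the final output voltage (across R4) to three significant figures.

Stage 2 presents R3+R4 = 68220 Ω as a load on stage 1's tap.
Stage 1's lower leg becomes R2‖(R3+R4) = 219.3 Ω, so V_mid = 25.7 × 219.3/779.3 = 7.232 V.
Stage 2 is itself unloaded: V_out = V_mid × R4/(R3+R4) = 7.232 × 68000/68220 = 7.21 V.

V_out ≈ 7.21 V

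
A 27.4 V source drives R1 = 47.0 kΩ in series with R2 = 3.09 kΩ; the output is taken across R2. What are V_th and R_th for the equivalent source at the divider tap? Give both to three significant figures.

V_th is the open-circuit tap voltage: 27.4 × 3.09/(47.0 + 3.09) = 1.69 V.
With the supply zeroed, R1 and R2 appear in parallel from the tap: R_th = R1‖R2 = (47.0 × 3.09)/50.09 = 2.90 kΩ.

V_th = 1.69 V, R_th = 2.90 kΩ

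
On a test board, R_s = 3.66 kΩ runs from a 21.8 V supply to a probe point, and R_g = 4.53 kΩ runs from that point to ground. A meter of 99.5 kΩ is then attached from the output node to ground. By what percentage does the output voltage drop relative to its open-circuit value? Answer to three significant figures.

The divider's output (Thévenin) resistance is R_s‖R_g = 2.024 kΩ.
Fractional drop under load = R_th/(R_th + R_L) = 2.024 / (2.024 + 99.5) = 0.01994.
So the output falls by 1.99 %.

1.99 %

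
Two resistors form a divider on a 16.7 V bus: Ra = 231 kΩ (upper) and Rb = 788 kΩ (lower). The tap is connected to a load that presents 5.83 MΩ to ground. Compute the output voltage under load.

V_out ≈ 12.5 V

The load sits in parallel with Rb: Rb‖R_L = (788 × 5830) / (788 + 5830) = 694.2 kΩ.
V_out = 16.7 × 694.2 / (231 + 694.2) = 16.7 × 694.2/925.2 = 12.5 V.
(Unloaded it would have been 12.9 V.)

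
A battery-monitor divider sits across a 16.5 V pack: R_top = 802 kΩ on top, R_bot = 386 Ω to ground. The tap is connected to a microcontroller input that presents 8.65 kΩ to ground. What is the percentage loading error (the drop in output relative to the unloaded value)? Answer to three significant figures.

The divider's output (Thévenin) resistance is R_top‖R_bot = 385.8 Ω.
Fractional drop under load = R_th/(R_th + R_L) = 385.8 / (385.8 + 8650) = 0.04270.
So the output falls by 4.27 %.

4.27 %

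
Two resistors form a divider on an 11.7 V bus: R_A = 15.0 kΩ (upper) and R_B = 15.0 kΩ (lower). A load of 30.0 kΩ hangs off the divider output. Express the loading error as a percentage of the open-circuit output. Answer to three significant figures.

The divider's output (Thévenin) resistance is R_A‖R_B = 7.500 kΩ.
Fractional drop under load = R_th/(R_th + R_L) = 7.500 / (7.500 + 30.0) = 0.2000.
So the output falls by 20.0 %.

20.0 %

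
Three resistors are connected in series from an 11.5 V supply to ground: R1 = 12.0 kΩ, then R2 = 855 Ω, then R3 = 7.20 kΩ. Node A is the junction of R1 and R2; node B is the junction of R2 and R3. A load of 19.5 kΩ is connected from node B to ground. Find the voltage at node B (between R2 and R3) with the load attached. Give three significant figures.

At node B, R3 is in parallel with the load: R3‖R_L = 5258 Ω.
Below node A the resistance is R2 + (R3‖R_L) = 6113 Ω, so V_A = 11.5 × 6113/18110 = 3.881 V.
Then V_B = V_A × (R3‖R_L)/(R2 + R3‖R_L) = 3.881 × 5258/6113 = 3.34 V.

V ≈ 3.34 V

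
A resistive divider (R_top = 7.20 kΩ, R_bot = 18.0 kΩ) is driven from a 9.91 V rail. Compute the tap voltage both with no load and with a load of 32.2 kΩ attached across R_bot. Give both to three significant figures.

Open-circuit: V = 9.91 × 18.0/(7.20 + 18.0) = 7.08 V.
With the load, R_bot becomes R_bot‖R_L = 11.55 kΩ, so V = 9.91 × 11.55/18.75 = 6.10 V.

Unloaded: 7.08 V; loaded: 6.10 V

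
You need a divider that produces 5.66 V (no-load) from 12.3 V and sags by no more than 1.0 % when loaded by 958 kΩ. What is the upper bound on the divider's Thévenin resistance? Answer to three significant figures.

Loading drop = R_th/(R_th + R_L) ≤ 0.0100, so R_th ≤ R_L · ε/(1−ε) = 958 kΩ × 0.0100/0.9900 = 9.68 kΩ.

R_th ≤ 9.68 kΩ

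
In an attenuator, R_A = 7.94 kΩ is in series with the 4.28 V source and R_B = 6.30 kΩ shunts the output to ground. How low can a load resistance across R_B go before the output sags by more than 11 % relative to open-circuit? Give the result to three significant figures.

Output resistance R_th = R_A‖R_B = (7.94 × 6.30)/14.24 = 3.513 kΩ.
The fractional drop is R_th/(R_th + R_L); requiring this ≤ 0.110 gives R_L ≥ R_th(1/0.110 − 1) = 3.513 × 8.091 = 28.4 kΩ.

R_L(min) ≈ 28.4 kΩ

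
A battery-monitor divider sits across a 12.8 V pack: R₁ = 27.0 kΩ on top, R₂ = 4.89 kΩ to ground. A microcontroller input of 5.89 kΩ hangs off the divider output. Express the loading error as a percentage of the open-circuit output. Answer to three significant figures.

Unloaded V = 12.8 × 4.89/31.89 = 1.963 V.
Loaded: R₂‖R_L = 2.672 kΩ, giving V = 12.8 × 2.672/29.67 = 1.153 V.
Drop = (1.963 − 1.153) / 1.963 = 41.3 %.

41.3 %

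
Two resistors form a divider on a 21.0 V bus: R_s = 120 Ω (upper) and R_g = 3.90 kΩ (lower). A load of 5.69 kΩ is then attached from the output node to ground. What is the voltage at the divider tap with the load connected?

V_out ≈ 20.0 V

The load sits in parallel with R_g: R_g‖R_L = (3900 × 5690) / (3900 + 5690) = 2314 Ω.
V_out = 21.0 × 2314 / (120 + 2314) = 21.0 × 2314/2434 = 20.0 V.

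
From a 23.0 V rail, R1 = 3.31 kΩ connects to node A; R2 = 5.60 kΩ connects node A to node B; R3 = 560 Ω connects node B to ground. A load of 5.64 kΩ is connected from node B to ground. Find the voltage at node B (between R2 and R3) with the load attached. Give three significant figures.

At node B, R3 is in parallel with the load: R3‖R_L = 509.4 Ω.
Below node A the resistance is R2 + (R3‖R_L) = 6109 Ω, so V_A = 23.0 × 6109/9419 = 14.92 V.
Then V_B = V_A × (R3‖R_L)/(R2 + R3‖R_L) = 14.92 × 509.4/6109 = 1.24 V.

V ≈ 1.24 V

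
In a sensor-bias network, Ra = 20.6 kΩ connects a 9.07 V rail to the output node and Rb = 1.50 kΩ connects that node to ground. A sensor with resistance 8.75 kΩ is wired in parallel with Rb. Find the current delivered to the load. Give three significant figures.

Rb‖R_L = 1.280 kΩ; V_out = 9.07 × 1.280/21.88 = 0.5308 V.
I_L = V_out / R_L = 0.5308 / 8.75 kΩ = 0.0607 mA.

I_L ≈ 0.0607 mA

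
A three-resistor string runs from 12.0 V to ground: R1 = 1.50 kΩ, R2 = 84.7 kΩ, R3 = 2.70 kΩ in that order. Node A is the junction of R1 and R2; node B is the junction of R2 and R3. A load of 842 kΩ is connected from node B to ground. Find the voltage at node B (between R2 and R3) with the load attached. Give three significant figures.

At node B, R3 is in parallel with the load: R3‖R_L = 2.691 kΩ.
Below node A the resistance is R2 + (R3‖R_L) = 87.39 kΩ, so V_A = 12.0 × 87.39/88.89 = 11.80 V.
Then V_B = V_A × (R3‖R_L)/(R2 + R3‖R_L) = 11.80 × 2.691/87.39 = 0.363 V.

V ≈ 0.363 V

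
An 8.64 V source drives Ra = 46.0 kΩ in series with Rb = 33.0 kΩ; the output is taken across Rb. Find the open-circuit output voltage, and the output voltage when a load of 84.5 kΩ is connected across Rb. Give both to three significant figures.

Unloaded: 3.61 V; loaded: 2.94 V

Open-circuit: V = 8.64 × 33.0/(46.0 + 33.0) = 3.61 V.
With the load, Rb becomes Rb‖R_L = 23.73 kΩ, so V = 8.64 × 23.73/69.73 = 2.94 V.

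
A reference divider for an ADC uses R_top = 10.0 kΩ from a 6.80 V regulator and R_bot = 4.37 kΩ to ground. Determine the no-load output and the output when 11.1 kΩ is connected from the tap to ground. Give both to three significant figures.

Unloaded: 2.07 V; loaded: 1.62 V

Open-circuit: V = 6.80 × 4.37/(10.0 + 4.37) = 2.07 V.
With the load, R_bot becomes R_bot‖R_L = 3.136 kΩ, so V = 6.80 × 3.136/13.14 = 1.62 V.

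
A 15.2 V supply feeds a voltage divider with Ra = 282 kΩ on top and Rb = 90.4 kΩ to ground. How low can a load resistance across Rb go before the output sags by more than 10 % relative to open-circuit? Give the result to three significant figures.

R_L(min) ≈ 616 kΩ

Output resistance R_th = Ra‖Rb = (282 × 90.4)/372.4 = 68.46 kΩ.
The fractional drop is R_th/(R_th + R_L); requiring this ≤ 0.100 gives R_L ≥ R_th(1/0.100 − 1) = 68.46 × 9.000 = 616 kΩ.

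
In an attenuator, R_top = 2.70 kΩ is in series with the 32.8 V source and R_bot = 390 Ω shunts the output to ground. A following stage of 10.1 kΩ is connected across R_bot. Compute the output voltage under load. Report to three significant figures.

V_out ≈ 4.00 V

The load sits in parallel with R_bot: R_bot‖R_L = (390 × 10100) / (390 + 10100) = 375.5 Ω.
V_out = 32.8 × 375.5 / (2700 + 375.5) = 32.8 × 375.5/3076 = 4.00 V.
(Unloaded it would have been 4.14 V.)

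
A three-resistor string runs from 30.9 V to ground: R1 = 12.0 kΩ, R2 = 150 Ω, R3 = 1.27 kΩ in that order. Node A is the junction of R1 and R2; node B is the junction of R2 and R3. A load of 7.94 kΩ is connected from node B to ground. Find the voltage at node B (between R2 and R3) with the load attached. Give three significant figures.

At node B, R3 is in parallel with the load: R3‖R_L = 1095 Ω.
Below node A the resistance is R2 + (R3‖R_L) = 1245 Ω, so V_A = 30.9 × 1245/13240 = 2.904 V.
Then V_B = V_A × (R3‖R_L)/(R2 + R3‖R_L) = 2.904 × 1095/1245 = 2.55 V.

V ≈ 2.55 V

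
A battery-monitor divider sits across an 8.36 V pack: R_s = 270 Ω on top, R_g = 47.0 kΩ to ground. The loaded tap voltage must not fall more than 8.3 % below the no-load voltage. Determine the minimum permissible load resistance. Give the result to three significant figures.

R_L(min) ≈ 2.97 kΩ

Output resistance R_th = R_s‖R_g = (270 × 47000)/47270 = 268.5 Ω.
The fractional drop is R_th/(R_th + R_L); requiring this ≤ 0.0830 gives R_L ≥ R_th(1/0.0830 − 1) = 268.5 × 11.05 = 2.97 kΩ.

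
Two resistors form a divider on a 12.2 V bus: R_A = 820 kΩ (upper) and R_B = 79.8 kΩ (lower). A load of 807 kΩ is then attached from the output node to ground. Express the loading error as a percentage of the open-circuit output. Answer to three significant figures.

Unloaded V = 12.2 × 79.8/899.8 = 1.0820 V.
Loaded: R_B‖R_L = 72.62 kΩ, giving V = 12.2 × 72.62/892.6 = 0.99253 V.
Drop = (1.0820 − 0.99253) / 1.0820 = 8.27 %.

8.27 %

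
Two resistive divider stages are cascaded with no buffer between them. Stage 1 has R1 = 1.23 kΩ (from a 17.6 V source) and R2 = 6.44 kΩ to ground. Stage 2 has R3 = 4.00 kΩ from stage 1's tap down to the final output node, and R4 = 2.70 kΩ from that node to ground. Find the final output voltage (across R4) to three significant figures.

Stage 2 presents R3+R4 = 6.700 kΩ as a load on stage 1's tap.
Stage 1's lower leg becomes R2‖(R3+R4) = 3.284 kΩ, so V_mid = 17.6 × 3.284/4.514 = 12.80 V.
Stage 2 is itself unloaded: V_out = V_mid × R4/(R3+R4) = 12.80 × 2.70/6.700 = 5.16 V.

V_out ≈ 5.16 V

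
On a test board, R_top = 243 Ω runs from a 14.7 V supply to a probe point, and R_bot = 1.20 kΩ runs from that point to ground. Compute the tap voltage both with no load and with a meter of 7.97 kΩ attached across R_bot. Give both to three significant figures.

Unloaded: 12.2 V; loaded: 11.9 V

Open-circuit: V = 14.7 × 1200/(243 + 1200) = 12.2 V.
With the load, R_bot becomes R_bot‖R_L = 1043 Ω, so V = 14.7 × 1043/1286 = 11.9 V.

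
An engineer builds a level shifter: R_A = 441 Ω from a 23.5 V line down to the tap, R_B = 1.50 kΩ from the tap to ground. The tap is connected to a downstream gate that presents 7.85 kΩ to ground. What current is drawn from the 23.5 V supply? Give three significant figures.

I ≈ 13.8 mA

R_B‖R_L = 1259 Ω, so the source sees R_A + R_B‖R_L = 1700 Ω.
I = 23.5 V / 1700 Ω = 13.8 mA.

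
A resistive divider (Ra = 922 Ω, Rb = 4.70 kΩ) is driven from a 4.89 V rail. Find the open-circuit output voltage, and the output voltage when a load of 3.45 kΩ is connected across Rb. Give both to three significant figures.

Open-circuit: V = 4.89 × 4700/(922 + 4700) = 4.09 V.
With the load, Rb becomes Rb‖R_L = 1990 Ω, so V = 4.89 × 1990/2912 = 3.34 V.

Unloaded: 4.09 V; loaded: 3.34 V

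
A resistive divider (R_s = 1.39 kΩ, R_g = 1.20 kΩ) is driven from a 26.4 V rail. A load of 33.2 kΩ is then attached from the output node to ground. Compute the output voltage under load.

V_out ≈ 12.0 V

The load sits in parallel with R_g: R_g‖R_L = (1.20 × 33.2) / (1.20 + 33.2) = 1.158 kΩ.
V_out = 26.4 × 1.158 / (1.39 + 1.158) = 26.4 × 1.158/2.548 = 12.0 V.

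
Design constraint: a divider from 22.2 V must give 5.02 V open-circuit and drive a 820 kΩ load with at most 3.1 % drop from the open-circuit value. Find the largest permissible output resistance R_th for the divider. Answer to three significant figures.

R_th ≤ 26.2 kΩ

Loading drop = R_th/(R_th + R_L) ≤ 0.0310, so R_th ≤ R_L · ε/(1−ε) = 820 kΩ × 0.0310/0.9690 = 26.2 kΩ.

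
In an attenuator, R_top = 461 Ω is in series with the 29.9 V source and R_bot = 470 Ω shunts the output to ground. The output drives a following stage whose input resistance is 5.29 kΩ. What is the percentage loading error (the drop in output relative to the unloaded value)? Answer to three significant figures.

4.21 %

The divider's output (Thévenin) resistance is R_top‖R_bot = 232.7 Ω.
Fractional drop under load = R_th/(R_th + R_L) = 232.7 / (232.7 + 5290) = 0.04214.
So the output falls by 4.21 %.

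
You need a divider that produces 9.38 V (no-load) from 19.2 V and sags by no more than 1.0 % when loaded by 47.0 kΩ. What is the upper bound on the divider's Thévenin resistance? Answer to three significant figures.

R_th ≤ 475 Ω

Loading drop = R_th/(R_th + R_L) ≤ 0.0100, so R_th ≤ R_L · ε/(1−ε) = 47.0 kΩ × 0.0100/0.9900 = 475 Ω.
(Any R1, R2 with R2/(R1+R2) = 0.489 and R1‖R2 ≤ 475 Ω will meet the spec.)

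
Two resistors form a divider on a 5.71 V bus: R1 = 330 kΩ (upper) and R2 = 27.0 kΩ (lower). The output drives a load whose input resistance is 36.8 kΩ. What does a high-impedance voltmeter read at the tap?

The load sits in parallel with R2: R2‖R_L = (27.0 × 36.8) / (27.0 + 36.8) = 15.57 kΩ.
V_out = 5.71 × 15.57 / (330 + 15.57) = 5.71 × 15.57/345.6 = 0.257 V.

V_out ≈ 0.257 V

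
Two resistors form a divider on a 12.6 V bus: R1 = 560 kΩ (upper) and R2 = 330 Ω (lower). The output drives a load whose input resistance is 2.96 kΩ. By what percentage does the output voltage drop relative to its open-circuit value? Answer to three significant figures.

The divider's output (Thévenin) resistance is R1‖R2 = 329.8 Ω.
Fractional drop under load = R_th/(R_th + R_L) = 329.8 / (329.8 + 2960) = 0.1003.
So the output falls by 10.0 %.

10.0 %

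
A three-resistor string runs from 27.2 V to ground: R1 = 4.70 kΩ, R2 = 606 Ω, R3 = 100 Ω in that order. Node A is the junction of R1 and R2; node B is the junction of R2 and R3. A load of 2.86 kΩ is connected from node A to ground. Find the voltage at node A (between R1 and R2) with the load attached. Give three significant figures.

V ≈ 2.92 V

Below node A the series string R2+R3 = 706.0 Ω sits in parallel with the 2860 Ω load: 566.2 Ω.
V_A = 27.2 × 566.2/(4700 + 566.2) = 2.92 V.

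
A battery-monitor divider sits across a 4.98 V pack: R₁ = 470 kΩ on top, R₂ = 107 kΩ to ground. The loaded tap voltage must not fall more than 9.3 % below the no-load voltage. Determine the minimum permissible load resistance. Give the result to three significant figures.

R_L(min) ≈ 850 kΩ

Output resistance R_th = R₁‖R₂ = (470 × 107)/577.0 = 87.16 kΩ.
The fractional drop is R_th/(R_th + R_L); requiring this ≤ 0.0930 gives R_L ≥ R_th(1/0.0930 − 1) = 87.16 × 9.753 = 850 kΩ.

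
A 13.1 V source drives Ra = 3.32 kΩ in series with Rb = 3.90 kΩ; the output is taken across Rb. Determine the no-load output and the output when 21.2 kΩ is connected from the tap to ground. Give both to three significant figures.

Open-circuit: V = 13.1 × 3.90/(3.32 + 3.90) = 7.08 V.
With the load, Rb becomes Rb‖R_L = 3.294 kΩ, so V = 13.1 × 3.294/6.614 = 6.52 V.

Unloaded: 7.08 V; loaded: 6.52 V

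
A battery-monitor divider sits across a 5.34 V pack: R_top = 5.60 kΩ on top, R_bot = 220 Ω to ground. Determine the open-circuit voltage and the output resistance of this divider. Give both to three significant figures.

V_th = 0.202 V, R_th = 212 Ω

V_th is the open-circuit tap voltage: 5.34 × 220/(5600 + 220) = 0.202 V.
With the supply zeroed, R_top and R_bot appear in parallel from the tap: R_th = R_top‖R_bot = (5600 × 220)/5820 = 212 Ω.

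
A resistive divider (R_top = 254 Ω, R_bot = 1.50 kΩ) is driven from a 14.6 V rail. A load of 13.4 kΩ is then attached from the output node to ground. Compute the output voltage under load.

The load sits in parallel with R_bot: R_bot‖R_L = (1500 × 13400) / (1500 + 13400) = 1349 Ω.
V_out = 14.6 × 1349 / (254 + 1349) = 14.6 × 1349/1603 = 12.3 V.

V_out ≈ 12.3 V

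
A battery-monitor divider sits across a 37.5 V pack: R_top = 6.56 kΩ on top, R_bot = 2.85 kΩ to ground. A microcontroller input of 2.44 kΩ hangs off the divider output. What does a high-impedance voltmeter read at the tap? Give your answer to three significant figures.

The load sits in parallel with R_bot: R_bot‖R_L = (2.85 × 2.44) / (2.85 + 2.44) = 1.315 kΩ.
V_out = 37.5 × 1.315 / (6.56 + 1.315) = 37.5 × 1.315/7.875 = 6.26 V.

V_out ≈ 6.26 V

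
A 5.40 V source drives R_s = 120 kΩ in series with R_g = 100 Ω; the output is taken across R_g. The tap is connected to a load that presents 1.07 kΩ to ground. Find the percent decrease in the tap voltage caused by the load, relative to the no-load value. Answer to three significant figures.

Unloaded V = 5.40 × 100/120100 = 0.0044963 V.
Loaded: R_g‖R_L = 91.45 Ω, giving V = 5.40 × 91.45/120100 = 0.0041123 V.
Drop = (0.0044963 − 0.0041123) / 0.0044963 = 8.54 %.

8.54 %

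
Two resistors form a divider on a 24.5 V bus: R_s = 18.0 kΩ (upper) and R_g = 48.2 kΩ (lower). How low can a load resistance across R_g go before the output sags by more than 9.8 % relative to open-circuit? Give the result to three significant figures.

R_L(min) ≈ 121 kΩ

Output resistance R_th = R_s‖R_g = (18.0 × 48.2)/66.20 = 13.11 kΩ.
The fractional drop is R_th/(R_th + R_L); requiring this ≤ 0.0980 gives R_L ≥ R_th(1/0.0980 − 1) = 13.11 × 9.204 = 121 kΩ.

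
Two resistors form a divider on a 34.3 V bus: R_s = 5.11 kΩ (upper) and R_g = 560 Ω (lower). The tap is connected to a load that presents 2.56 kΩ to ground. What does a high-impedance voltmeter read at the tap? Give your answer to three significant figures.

V_out ≈ 2.83 V

The load sits in parallel with R_g: R_g‖R_L = (560 × 2560) / (560 + 2560) = 459.5 Ω.
V_out = 34.3 × 459.5 / (5110 + 459.5) = 34.3 × 459.5/5569 = 2.83 V.
(Unloaded it would have been 3.39 V.)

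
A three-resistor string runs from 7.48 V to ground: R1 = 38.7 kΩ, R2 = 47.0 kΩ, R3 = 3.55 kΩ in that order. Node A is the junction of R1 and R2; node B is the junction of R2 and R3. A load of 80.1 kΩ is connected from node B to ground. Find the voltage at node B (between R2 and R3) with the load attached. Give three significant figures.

At node B, R3 is in parallel with the load: R3‖R_L = 3.399 kΩ.
Below node A the resistance is R2 + (R3‖R_L) = 50.40 kΩ, so V_A = 7.48 × 50.40/89.10 = 4.231 V.
Then V_B = V_A × (R3‖R_L)/(R2 + R3‖R_L) = 4.231 × 3.399/50.40 = 0.285 V.

V ≈ 0.285 V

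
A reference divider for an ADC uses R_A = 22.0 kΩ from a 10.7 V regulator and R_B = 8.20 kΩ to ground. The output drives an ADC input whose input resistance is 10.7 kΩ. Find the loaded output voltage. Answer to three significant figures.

V_out ≈ 1.86 V

The load sits in parallel with R_B: R_B‖R_L = (8.20 × 10.7) / (8.20 + 10.7) = 4.642 kΩ.
V_out = 10.7 × 4.642 / (22.0 + 4.642) = 10.7 × 4.642/26.64 = 1.86 V.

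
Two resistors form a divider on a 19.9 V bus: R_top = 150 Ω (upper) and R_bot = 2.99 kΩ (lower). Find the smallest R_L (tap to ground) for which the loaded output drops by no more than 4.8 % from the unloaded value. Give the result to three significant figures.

R_L(min) ≈ 2.83 kΩ

Output resistance R_th = R_top‖R_bot = (150 × 2990)/3140 = 142.8 Ω.
The fractional drop is R_th/(R_th + R_L); requiring this ≤ 0.0480 gives R_L ≥ R_th(1/0.0480 − 1) = 142.8 × 19.83 = 2.83 kΩ.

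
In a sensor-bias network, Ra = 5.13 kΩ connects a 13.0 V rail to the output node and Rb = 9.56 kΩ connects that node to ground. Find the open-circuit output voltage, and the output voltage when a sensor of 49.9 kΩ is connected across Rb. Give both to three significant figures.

Open-circuit: V = 13.0 × 9.56/(5.13 + 9.56) = 8.46 V.
With the load, Rb becomes Rb‖R_L = 8.023 kΩ, so V = 13.0 × 8.023/13.15 = 7.93 V.

Unloaded: 8.46 V; loaded: 7.93 V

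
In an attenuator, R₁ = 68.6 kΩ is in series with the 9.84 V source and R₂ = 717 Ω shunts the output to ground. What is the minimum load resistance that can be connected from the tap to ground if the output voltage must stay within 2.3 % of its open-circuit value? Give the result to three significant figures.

Output resistance R_th = R₁‖R₂ = (68600 × 717)/69320 = 709.6 Ω.
The fractional drop is R_th/(R_th + R_L); requiring this ≤ 0.0230 gives R_L ≥ R_th(1/0.0230 − 1) = 709.6 × 42.48 = 30.1 kΩ.

R_L(min) ≈ 30.1 kΩ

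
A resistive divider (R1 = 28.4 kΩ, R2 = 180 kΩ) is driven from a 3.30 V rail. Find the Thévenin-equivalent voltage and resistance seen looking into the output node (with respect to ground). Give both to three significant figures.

V_th is the open-circuit tap voltage: 3.30 × 180/(28.4 + 180) = 2.85 V.
With the supply zeroed, R1 and R2 appear in parallel from the tap: R_th = R1‖R2 = (28.4 × 180)/208.4 = 24.5 kΩ.

V_th = 2.85 V, R_th = 24.5 kΩ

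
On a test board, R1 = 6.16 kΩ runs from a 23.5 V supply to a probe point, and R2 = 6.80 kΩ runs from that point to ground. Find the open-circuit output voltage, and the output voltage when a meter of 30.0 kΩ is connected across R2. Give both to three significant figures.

Open-circuit: V = 23.5 × 6.80/(6.16 + 6.80) = 12.3 V.
With the load, R2 becomes R2‖R_L = 5.543 kΩ, so V = 23.5 × 5.543/11.70 = 11.1 V.

Unloaded: 12.3 V; loaded: 11.1 V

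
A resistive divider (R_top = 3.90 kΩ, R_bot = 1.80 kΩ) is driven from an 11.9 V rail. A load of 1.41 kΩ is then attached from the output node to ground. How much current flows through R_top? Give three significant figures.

I ≈ 2.54 mA

R_bot‖R_L = 0.7907 kΩ, so the source sees R_top + R_bot‖R_L = 4.691 kΩ.
I = 11.9 V / 4.691 kΩ = 2.54 mA.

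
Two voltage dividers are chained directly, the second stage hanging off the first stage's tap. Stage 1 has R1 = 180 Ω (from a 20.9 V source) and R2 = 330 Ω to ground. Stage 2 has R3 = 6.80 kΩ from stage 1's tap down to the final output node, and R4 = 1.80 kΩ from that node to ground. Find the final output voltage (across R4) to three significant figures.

V_out ≈ 2.79 V

Stage 2 presents R3+R4 = 8600 Ω as a load on stage 1's tap.
Stage 1's lower leg becomes R2‖(R3+R4) = 317.8 Ω, so V_mid = 20.9 × 317.8/497.8 = 13.34 V.
Stage 2 is itself unloaded: V_out = V_mid × R4/(R3+R4) = 13.34 × 1800/8600 = 2.79 V.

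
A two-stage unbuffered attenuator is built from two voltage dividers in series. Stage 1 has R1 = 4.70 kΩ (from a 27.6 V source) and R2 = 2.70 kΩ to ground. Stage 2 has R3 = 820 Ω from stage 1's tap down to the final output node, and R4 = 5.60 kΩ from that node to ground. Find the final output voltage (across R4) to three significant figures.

V_out ≈ 6.93 V

Stage 2 presents R3+R4 = 6420 Ω as a load on stage 1's tap.
Stage 1's lower leg becomes R2‖(R3+R4) = 1901 Ω, so V_mid = 27.6 × 1901/6601 = 7.947 V.
Stage 2 is itself unloaded: V_out = V_mid × R4/(R3+R4) = 7.947 × 5600/6420 = 6.93 V.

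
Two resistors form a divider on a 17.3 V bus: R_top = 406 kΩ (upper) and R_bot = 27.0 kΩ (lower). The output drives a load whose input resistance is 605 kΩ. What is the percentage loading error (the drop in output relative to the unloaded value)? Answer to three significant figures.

4.02 %

The divider's output (Thévenin) resistance is R_top‖R_bot = 25.32 kΩ.
Fractional drop under load = R_th/(R_th + R_L) = 25.32 / (25.32 + 605) = 0.04016.
So the output falls by 4.02 %.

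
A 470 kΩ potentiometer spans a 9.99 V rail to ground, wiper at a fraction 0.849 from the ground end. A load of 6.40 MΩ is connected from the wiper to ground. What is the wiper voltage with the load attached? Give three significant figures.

The wiper splits the pot into (1−α)R = 70.97 kΩ above and αR = 399.0 kΩ below.
Lower section ‖ load = 375.6 kΩ.
V_wiper = 9.99 × 375.6/(70.97 + 375.6) = 8.40 V.

V ≈ 8.40 V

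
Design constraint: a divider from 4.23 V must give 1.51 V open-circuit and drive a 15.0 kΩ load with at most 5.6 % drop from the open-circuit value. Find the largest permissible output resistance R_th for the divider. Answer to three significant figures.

Loading drop = R_th/(R_th + R_L) ≤ 0.0560, so R_th ≤ R_L · ε/(1−ε) = 15.0 kΩ × 0.0560/0.9440 = 890 Ω.
(Any R1, R2 with R2/(R1+R2) = 0.357 and R1‖R2 ≤ 890 Ω will meet the spec.)

R_th ≤ 890 Ω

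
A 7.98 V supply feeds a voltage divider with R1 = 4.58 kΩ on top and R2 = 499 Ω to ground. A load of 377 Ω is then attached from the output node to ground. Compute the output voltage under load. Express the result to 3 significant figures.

V_out ≈ 0.357 V

The load sits in parallel with R2: R2‖R_L = (499 × 377) / (499 + 377) = 214.8 Ω.
V_out = 7.98 × 214.8 / (4580 + 214.8) = 7.98 × 214.8/4795 = 0.357 V.
(Unloaded it would have been 0.784 V.)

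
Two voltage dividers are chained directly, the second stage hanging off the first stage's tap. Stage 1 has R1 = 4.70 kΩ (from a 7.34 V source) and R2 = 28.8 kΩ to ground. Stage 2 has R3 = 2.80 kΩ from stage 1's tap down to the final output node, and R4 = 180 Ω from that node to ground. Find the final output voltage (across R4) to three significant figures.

Stage 2 presents R3+R4 = 2980 Ω as a load on stage 1's tap.
Stage 1's lower leg becomes R2‖(R3+R4) = 2701 Ω, so V_mid = 7.34 × 2701/7401 = 2.678 V.
Stage 2 is itself unloaded: V_out = V_mid × R4/(R3+R4) = 2.678 × 180/2980 = 0.162 V.

V_out ≈ 0.162 V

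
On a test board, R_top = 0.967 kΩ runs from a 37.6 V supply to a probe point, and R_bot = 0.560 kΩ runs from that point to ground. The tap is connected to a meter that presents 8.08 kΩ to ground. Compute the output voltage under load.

V_out ≈ 13.2 V

The load sits in parallel with R_bot: R_bot‖R_L = (560 × 8080) / (560 + 8080) = 523.7 Ω.
V_out = 37.6 × 523.7 / (967 + 523.7) = 37.6 × 523.7/1491 = 13.2 V.
(Unloaded it would have been 13.8 V.)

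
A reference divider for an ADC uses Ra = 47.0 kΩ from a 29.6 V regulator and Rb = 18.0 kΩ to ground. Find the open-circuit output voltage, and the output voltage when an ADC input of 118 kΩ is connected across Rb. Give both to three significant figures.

Unloaded: 8.20 V; loaded: 7.38 V

Open-circuit: V = 29.6 × 18.0/(47.0 + 18.0) = 8.20 V.
With the load, Rb becomes Rb‖R_L = 15.62 kΩ, so V = 29.6 × 15.62/62.62 = 7.38 V.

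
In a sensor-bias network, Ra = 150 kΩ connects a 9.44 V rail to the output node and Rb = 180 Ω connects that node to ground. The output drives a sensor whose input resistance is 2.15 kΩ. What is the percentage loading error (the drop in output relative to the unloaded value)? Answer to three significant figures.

7.72 %

The divider's output (Thévenin) resistance is Ra‖Rb = 179.8 Ω.
Fractional drop under load = R_th/(R_th + R_L) = 179.8 / (179.8 + 2150) = 0.07717.
So the output falls by 7.72 %.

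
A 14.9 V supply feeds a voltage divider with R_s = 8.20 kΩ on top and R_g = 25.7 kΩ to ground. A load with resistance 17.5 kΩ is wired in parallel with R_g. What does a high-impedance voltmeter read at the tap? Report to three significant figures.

V_out ≈ 8.34 V

The load sits in parallel with R_g: R_g‖R_L = (25.7 × 17.5) / (25.7 + 17.5) = 10.41 kΩ.
V_out = 14.9 × 10.41 / (8.20 + 10.41) = 14.9 × 10.41/18.61 = 8.34 V.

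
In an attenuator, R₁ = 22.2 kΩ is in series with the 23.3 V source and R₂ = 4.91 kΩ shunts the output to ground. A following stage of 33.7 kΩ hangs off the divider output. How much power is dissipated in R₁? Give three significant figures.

Total resistance from the source is R₁ + (R₂‖R_L) = 26.49 kΩ, so I = 23.3/26.49 kΩ = 0.8797 mA.
P = I²·R₁ = (0.8797 mA)² × 22.2 kΩ = 17.2 mW.

P ≈ 17.2 mW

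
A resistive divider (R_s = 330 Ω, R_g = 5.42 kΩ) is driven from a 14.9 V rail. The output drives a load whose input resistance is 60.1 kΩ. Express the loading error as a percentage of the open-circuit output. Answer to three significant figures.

0.515 %

The divider's output (Thévenin) resistance is R_s‖R_g = 311.1 Ω.
Fractional drop under load = R_th/(R_th + R_L) = 311.1 / (311.1 + 60100) = 0.005149.
So the output falls by 0.515 %.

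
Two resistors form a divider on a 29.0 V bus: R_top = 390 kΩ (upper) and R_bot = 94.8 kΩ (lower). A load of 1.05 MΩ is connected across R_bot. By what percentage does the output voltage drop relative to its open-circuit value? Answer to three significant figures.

The divider's output (Thévenin) resistance is R_top‖R_bot = 76.26 kΩ.
Fractional drop under load = R_th/(R_th + R_L) = 76.26 / (76.26 + 1050) = 0.06771.
So the output falls by 6.77 %.

6.77 %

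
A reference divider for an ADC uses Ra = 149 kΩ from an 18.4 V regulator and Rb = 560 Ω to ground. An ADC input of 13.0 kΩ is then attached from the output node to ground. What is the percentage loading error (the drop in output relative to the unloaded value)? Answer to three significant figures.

4.11 %

The divider's output (Thévenin) resistance is Ra‖Rb = 557.9 Ω.
Fractional drop under load = R_th/(R_th + R_L) = 557.9 / (557.9 + 13000) = 0.04115.
So the output falls by 4.11 %.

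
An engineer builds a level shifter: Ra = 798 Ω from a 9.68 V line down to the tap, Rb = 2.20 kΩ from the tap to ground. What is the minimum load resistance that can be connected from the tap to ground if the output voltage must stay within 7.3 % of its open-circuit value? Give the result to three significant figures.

R_L(min) ≈ 7.44 kΩ

Output resistance R_th = Ra‖Rb = (798 × 2200)/2998 = 585.6 Ω.
The fractional drop is R_th/(R_th + R_L); requiring this ≤ 0.0730 gives R_L ≥ R_th(1/0.0730 − 1) = 585.6 × 12.70 = 7.44 kΩ.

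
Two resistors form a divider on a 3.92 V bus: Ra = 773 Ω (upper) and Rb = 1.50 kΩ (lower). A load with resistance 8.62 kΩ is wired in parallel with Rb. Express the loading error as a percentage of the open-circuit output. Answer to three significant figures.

5.59 %

The divider's output (Thévenin) resistance is Ra‖Rb = 510.1 Ω.
Fractional drop under load = R_th/(R_th + R_L) = 510.1 / (510.1 + 8620) = 0.05587.
So the output falls by 5.59 %.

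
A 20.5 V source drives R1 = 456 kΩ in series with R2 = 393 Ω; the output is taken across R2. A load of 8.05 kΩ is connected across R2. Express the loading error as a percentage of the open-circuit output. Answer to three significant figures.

4.65 %

The divider's output (Thévenin) resistance is R1‖R2 = 392.7 Ω.
Fractional drop under load = R_th/(R_th + R_L) = 392.7 / (392.7 + 8050) = 0.04651.
So the output falls by 4.65 %.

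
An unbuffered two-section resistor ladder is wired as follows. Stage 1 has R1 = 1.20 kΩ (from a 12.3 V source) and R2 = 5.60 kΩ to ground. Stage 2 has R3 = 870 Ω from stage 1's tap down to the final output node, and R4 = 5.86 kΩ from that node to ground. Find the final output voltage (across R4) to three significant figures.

Stage 2 presents R3+R4 = 6730 Ω as a load on stage 1's tap.
Stage 1's lower leg becomes R2‖(R3+R4) = 3057 Ω, so V_mid = 12.3 × 3057/4257 = 8.832 V.
Stage 2 is itself unloaded: V_out = V_mid × R4/(R3+R4) = 8.832 × 5860/6730 = 7.69 V.

V_out ≈ 7.69 V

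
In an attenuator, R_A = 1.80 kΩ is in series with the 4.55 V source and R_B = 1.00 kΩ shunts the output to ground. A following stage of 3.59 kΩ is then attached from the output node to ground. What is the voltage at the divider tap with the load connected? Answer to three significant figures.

The load sits in parallel with R_B: R_B‖R_L = (1.00 × 3.59) / (1.00 + 3.59) = 0.7821 kΩ.
V_out = 4.55 × 0.7821 / (1.80 + 0.7821) = 4.55 × 0.7821/2.582 = 1.38 V.

V_out ≈ 1.38 V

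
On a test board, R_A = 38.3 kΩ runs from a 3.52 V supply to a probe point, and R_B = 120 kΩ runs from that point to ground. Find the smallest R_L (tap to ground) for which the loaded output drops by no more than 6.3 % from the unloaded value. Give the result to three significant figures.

R_L(min) ≈ 432 kΩ

Output resistance R_th = R_A‖R_B = (38.3 × 120)/158.3 = 29.03 kΩ.
The fractional drop is R_th/(R_th + R_L); requiring this ≤ 0.0630 gives R_L ≥ R_th(1/0.0630 − 1) = 29.03 × 14.87 = 432 kΩ.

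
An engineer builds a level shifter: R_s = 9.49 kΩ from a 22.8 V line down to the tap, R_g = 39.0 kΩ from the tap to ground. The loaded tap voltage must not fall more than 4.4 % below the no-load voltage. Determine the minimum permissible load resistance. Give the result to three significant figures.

R_L(min) ≈ 166 kΩ

Output resistance R_th = R_s‖R_g = (9.49 × 39.0)/48.49 = 7.633 kΩ.
The fractional drop is R_th/(R_th + R_L); requiring this ≤ 0.0440 gives R_L ≥ R_th(1/0.0440 − 1) = 7.633 × 21.73 = 166 kΩ.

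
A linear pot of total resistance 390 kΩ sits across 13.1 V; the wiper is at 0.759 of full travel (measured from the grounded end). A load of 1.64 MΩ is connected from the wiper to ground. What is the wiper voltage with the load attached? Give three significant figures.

V ≈ 9.53 V

The wiper splits the pot into (1−α)R = 93.99 kΩ above and αR = 296.0 kΩ below.
Lower section ‖ load = 250.8 kΩ.
V_wiper = 13.1 × 250.8/(93.99 + 250.8) = 9.53 V.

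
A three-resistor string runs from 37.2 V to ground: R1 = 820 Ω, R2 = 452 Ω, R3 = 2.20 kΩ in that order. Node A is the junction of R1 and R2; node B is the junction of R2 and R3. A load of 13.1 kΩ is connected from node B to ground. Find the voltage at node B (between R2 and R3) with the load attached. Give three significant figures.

V ≈ 22.2 V

At node B, R3 is in parallel with the load: R3‖R_L = 1884 Ω.
Below node A the resistance is R2 + (R3‖R_L) = 2336 Ω, so V_A = 37.2 × 2336/3156 = 27.53 V.
Then V_B = V_A × (R3‖R_L)/(R2 + R3‖R_L) = 27.53 × 1884/2336 = 22.2 V.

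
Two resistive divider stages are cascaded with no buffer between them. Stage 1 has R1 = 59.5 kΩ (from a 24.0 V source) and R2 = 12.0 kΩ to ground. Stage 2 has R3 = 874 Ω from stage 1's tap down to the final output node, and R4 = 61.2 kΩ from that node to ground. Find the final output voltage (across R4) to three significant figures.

V_out ≈ 3.42 V

Stage 2 presents R3+R4 = 62070 Ω as a load on stage 1's tap.
Stage 1's lower leg becomes R2‖(R3+R4) = 10060 Ω, so V_mid = 24.0 × 10060/69560 = 3.470 V.
Stage 2 is itself unloaded: V_out = V_mid × R4/(R3+R4) = 3.470 × 61200/62070 = 3.42 V.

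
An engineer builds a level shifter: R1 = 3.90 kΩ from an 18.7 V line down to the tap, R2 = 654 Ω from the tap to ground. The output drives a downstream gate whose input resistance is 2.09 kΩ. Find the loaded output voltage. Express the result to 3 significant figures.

The load sits in parallel with R2: R2‖R_L = (654 × 2090) / (654 + 2090) = 498.1 Ω.
V_out = 18.7 × 498.1 / (3900 + 498.1) = 18.7 × 498.1/4398 = 2.12 V.
(Unloaded it would have been 2.69 V.)

V_out ≈ 2.12 V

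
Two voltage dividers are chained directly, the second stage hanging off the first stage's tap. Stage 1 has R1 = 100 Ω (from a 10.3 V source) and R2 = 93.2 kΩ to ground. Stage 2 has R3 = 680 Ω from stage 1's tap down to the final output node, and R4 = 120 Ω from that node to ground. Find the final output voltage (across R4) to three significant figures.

V_out ≈ 1.37 V

Stage 2 presents R3+R4 = 800.0 Ω as a load on stage 1's tap.
Stage 1's lower leg becomes R2‖(R3+R4) = 793.2 Ω, so V_mid = 10.3 × 793.2/893.2 = 9.147 V.
Stage 2 is itself unloaded: V_out = V_mid × R4/(R3+R4) = 9.147 × 120/800.0 = 1.37 V.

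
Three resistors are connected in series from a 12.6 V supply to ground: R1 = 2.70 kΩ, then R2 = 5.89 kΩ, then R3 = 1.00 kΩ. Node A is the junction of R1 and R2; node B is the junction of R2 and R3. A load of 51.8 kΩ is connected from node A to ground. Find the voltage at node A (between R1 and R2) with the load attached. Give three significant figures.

V ≈ 8.73 V

Below node A the series string R2+R3 = 6.890 kΩ sits in parallel with the 51.8 kΩ load: 6.081 kΩ.
V_A = 12.6 × 6.081/(2.70 + 6.081) = 8.73 V.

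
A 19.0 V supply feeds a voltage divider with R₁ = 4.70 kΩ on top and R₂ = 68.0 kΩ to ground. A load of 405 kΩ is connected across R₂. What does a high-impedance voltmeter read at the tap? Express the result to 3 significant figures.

V_out ≈ 17.6 V

The load sits in parallel with R₂: R₂‖R_L = (68.0 × 405) / (68.0 + 405) = 58.22 kΩ.
V_out = 19.0 × 58.22 / (4.70 + 58.22) = 19.0 × 58.22/62.92 = 17.6 V.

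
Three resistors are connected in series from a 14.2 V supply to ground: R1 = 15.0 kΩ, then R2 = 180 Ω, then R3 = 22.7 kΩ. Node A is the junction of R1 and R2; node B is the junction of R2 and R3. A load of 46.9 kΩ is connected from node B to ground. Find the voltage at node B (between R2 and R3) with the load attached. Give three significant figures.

At node B, R3 is in parallel with the load: R3‖R_L = 15300 Ω.
Below node A the resistance is R2 + (R3‖R_L) = 15480 Ω, so V_A = 14.2 × 15480/30480 = 7.211 V.
Then V_B = V_A × (R3‖R_L)/(R2 + R3‖R_L) = 7.211 × 15300/15480 = 7.13 V.

V ≈ 7.13 V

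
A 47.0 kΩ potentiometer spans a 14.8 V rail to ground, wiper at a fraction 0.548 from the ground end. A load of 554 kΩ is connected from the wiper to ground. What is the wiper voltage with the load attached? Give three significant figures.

The wiper splits the pot into (1−α)R = 21.24 kΩ above and αR = 25.76 kΩ below.
Lower section ‖ load = 24.61 kΩ.
V_wiper = 14.8 × 24.61/(21.24 + 24.61) = 7.94 V.

V ≈ 7.94 V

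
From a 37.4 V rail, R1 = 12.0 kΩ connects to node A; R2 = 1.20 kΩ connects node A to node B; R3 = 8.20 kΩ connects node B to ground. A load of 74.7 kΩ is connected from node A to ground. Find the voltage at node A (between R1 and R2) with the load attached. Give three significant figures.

Below node A the series string R2+R3 = 9.400 kΩ sits in parallel with the 74.7 kΩ load: 8.349 kΩ.
V_A = 37.4 × 8.349/(12.0 + 8.349) = 15.3 V.

V ≈ 15.3 V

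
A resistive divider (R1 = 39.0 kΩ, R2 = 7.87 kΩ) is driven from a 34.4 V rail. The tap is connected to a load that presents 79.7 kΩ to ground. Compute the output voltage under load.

V_out ≈ 5.34 V

The load sits in parallel with R2: R2‖R_L = (7.87 × 79.7) / (7.87 + 79.7) = 7.163 kΩ.
V_out = 34.4 × 7.163 / (39.0 + 7.163) = 34.4 × 7.163/46.16 = 5.34 V.
(Unloaded it would have been 5.78 V.)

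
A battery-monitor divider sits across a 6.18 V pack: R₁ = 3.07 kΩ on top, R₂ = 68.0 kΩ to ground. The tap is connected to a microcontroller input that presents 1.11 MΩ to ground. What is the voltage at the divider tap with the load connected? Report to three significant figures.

The load sits in parallel with R₂: R₂‖R_L = (68.0 × 1110) / (68.0 + 1110) = 64.07 kΩ.
V_out = 6.18 × 64.07 / (3.07 + 64.07) = 6.18 × 64.07/67.14 = 5.90 V.
(Unloaded it would have been 5.91 V.)

V_out ≈ 5.90 V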